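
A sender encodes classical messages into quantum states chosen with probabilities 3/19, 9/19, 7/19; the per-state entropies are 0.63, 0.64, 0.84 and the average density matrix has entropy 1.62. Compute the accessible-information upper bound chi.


chi = S(rho) - sum_i p_i * S(rho_i)
Weighted entropy = 3/19 * 0.63 + 9/19 * 0.64 + 7/19 * 0.84
= 0.7121
chi = 1.62 - 0.7121
= 0.9079

0.9079


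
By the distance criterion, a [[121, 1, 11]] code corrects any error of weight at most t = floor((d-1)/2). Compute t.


Code parameters: [[121, 1, 11]], distance d = 11.
Number of correctable errors = floor((d-1)/2)
= floor((11 - 1)/2)
= floor(10/2)
= 5

5


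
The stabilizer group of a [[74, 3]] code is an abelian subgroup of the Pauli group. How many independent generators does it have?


For an [[n,k]] stabilizer code:
Number of stabilizer generators = n - k
= 74 - 3
= 71

71


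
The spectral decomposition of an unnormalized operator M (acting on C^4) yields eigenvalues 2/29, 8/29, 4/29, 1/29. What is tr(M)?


tr(M) = sum of eigenvalues
= 2/29 + 8/29 + 4/29 + 1/29
= 15/29
= 0.5172

0.5172


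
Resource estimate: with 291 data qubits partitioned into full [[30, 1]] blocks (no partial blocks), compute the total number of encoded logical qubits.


Each code block uses 30 physical qubits for 1 logical qubit(s).
Number of complete blocks = floor(291 / 30) = 9
Logical qubits = 9 * 1
= 9

9


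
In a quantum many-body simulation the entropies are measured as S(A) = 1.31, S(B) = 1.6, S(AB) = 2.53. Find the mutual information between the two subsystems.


I(A:B) = S(A) + S(B) - S(AB)
= 1.31 + 1.6 - 2.53
= 0.3800

0.3800


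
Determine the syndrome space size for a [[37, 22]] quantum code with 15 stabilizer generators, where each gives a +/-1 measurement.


Each stabilizer generator gives a binary (+1 or -1) measurement outcome.
With 15 independent generators:
Total syndromes = 2^15
= 32768

32768


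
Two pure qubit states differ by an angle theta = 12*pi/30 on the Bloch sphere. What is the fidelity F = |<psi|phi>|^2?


For states separated by angle theta on Bloch sphere:
F = cos^2(theta/2)
theta = 12*pi/30 = 1.2566
theta/2 = 0.6283
cos(theta/2) = 0.8090
F = 0.6545

0.6545


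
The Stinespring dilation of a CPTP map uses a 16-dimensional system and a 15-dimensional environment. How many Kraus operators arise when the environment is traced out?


Tracing out the environment in an orthonormal basis {|i>_E} gives Kraus operators K_i = <i|_E U |0>_E.
Number of Kraus operators = dim(H_env) = d_env
= 15

15


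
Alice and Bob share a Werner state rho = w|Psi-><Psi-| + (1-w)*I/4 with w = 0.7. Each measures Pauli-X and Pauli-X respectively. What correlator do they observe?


|Psi-> = (|01> - |10>)/sqrt(2)
For the pure Bell state, <X_A X_B> = -1 (Bell-state Pauli correlator).
The maximally-mixed part I/4 has tr(I/4 * P tensor P) = 0 for any traceless Pauli P.
So <X_A X_B>_rho = w * (-1) + (1 - w) * 0
= 0.7 * (-1)
= -0.7000

-0.7000


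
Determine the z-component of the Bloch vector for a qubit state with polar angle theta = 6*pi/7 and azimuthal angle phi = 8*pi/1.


theta = 2.6928, phi = 25.1327
r_z = cos(theta) = -0.9010

-0.9010


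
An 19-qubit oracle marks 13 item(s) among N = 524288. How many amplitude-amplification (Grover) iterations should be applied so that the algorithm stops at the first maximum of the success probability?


After j Grover iterations the success probability is P(j) = sin^2((2j+1)*theta), where sin(theta) = sqrt(k/N).
N = 2^19 = 524288, k = 13
sin(theta) = sqrt(k/N) = 0.004979511244
theta = arcsin(sqrt(k/N)) = 0.004979531822 rad
P(j) reaches its first maximum when (2j+1)*theta is as close as possible to pi/2, i.e. j = round(pi/(4*theta) - 1/2).
pi/(4*theta) - 1/2 = 157.2253
(For comparison, the common estimate pi/4 * sqrt(N/k) = 157.7260; the exact maximiser is used here.)
Optimal iterations = 157

157


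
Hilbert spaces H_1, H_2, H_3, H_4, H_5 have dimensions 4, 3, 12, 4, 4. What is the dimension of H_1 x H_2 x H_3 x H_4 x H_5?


dim(H_1 x H_2 x H_3 x H_4 x H_5) = 4 * 3 * 12 * 4 * 4
= 12 * 12 * 4 * 4
= 144 * 4 * 4
= 576 * 4
= 2304

2304


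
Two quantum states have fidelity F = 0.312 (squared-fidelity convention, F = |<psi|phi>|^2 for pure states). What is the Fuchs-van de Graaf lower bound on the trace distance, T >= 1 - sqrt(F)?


Fuchs-van de Graaf (squared-fidelity convention): 1 - sqrt(F) <= T <= sqrt(1 - F).
Lower bound: T >= 1 - sqrt(F)
sqrt(F) = sqrt(0.312) = 0.5586
T >= 1 - 0.5586
T >= 0.4414

0.4414


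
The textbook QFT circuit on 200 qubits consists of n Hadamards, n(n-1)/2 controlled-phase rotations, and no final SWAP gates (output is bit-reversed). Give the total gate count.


Hadamard gates: 200
Controlled rotations: n*(n-1)/2 = 200*199/2 = 19900
SWAP gates: 0 (omitted)
Total = 200 + 19900
= 20100

20100


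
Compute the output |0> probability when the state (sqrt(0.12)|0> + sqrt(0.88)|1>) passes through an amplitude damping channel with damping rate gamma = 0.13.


For amplitude damping with parameter gamma on state sqrt(a)|0> + sqrt(b)|1>:
alpha^2 = 0.12, beta^2 = 0.88
P(|0>) = alpha^2 + gamma * beta^2
= 0.12 + 0.13 * 0.88
= 0.12 + 0.1144
= 0.2344

0.2344


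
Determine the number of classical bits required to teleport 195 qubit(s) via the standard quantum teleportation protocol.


Quantum teleportation requires 2 classical bits per qubit teleported.
195 qubit(s) -> 2 * 195 = 390 classical bits

390


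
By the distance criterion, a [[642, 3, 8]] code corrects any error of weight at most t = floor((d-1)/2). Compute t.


Code parameters: [[642, 3, 8]], distance d = 8.
Number of correctable errors = floor((d-1)/2)
= floor((8 - 1)/2)
= floor(7/2)
= 3

3


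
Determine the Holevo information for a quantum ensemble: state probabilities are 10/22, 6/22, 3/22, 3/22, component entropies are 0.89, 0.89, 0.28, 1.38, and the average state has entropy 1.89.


chi = S(rho) - sum_i p_i * S(rho_i)
Weighted entropy = 10/22 * 0.89 + 6/22 * 0.89 + 3/22 * 0.28 + 3/22 * 1.38
= 0.8736
chi = 1.89 - 0.8736
= 1.0164

1.0164


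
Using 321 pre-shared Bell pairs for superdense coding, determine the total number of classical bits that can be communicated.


Superdense coding allows 2 classical bits per shared entangled pair.
321 pair(s) -> 2 * 321 = 642 classical bits

642


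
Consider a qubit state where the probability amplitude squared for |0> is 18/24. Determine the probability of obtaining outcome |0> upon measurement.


|alpha|^2 = 18/24 = 0.7500
|beta|^2 = 1 - 18/24 = 6/24 = 0.2500
P(|0>) = |alpha|^2 = 0.7500

0.7500


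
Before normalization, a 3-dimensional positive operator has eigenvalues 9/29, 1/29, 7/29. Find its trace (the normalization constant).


tr(M) = sum of eigenvalues
= 9/29 + 1/29 + 7/29
= 17/29
= 0.5862

0.5862


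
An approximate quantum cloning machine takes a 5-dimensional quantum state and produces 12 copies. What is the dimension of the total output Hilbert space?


Output space = H^(tensor 12) where dim(H) = 5
dim = 5^12
= 25 (after 2 factors)
= 125 (after 3 factors)
= 625 (after 4 factors)
= 3125 (after 5 factors)
= 15625 (after 6 factors)
= 78125 (after 7 factors)
= 390625 (after 8 factors)
= 1953125 (after 9 factors)
= 9765625 (after 10 factors)
= 48828125 (after 11 factors)
= 244140625 (after 12 factors)
= 244140625

244140625


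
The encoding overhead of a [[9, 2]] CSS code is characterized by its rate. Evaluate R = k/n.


Code rate R = k/n
= 2/9
= 0.2222

0.2222


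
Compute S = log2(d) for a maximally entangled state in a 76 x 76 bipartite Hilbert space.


For a maximally entangled state in d x d:
S = log2(d) = log2(76)
= 6.2479

6.2479


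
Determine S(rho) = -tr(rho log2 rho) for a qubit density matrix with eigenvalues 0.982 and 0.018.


S = -p*log2(p) - (1-p)*log2(1-p)
p = 0.9820, 1-p = 0.0180
= -0.9820 * log2(0.9820) - 0.0180 * log2(0.0180)
= -(-0.0257) - (-0.1043)
= 0.1301

0.1301


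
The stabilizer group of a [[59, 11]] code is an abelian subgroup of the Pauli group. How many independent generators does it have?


For an [[n,k]] stabilizer code:
Number of stabilizer generators = n - k
= 59 - 11
= 48

48


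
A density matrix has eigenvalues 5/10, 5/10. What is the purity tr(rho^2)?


tr(rho^2) = sum of eigenvalues squared
= (5/10)^2 + (5/10)^2
= (25 + 25) / 100
= 50/100
= 0.5000

0.5000


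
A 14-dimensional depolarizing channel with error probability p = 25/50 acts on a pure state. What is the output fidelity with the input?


F = (1-p) + p/d
= (1 - 0.5000) + 0.5000/14
= 0.5000 + 0.0357
= 0.5357

0.5357


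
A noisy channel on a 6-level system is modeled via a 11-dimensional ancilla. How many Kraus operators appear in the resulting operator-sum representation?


Tracing out the environment in an orthonormal basis {|i>_E} gives Kraus operators K_i = <i|_E U |0>_E.
Number of Kraus operators = dim(H_env) = d_env
= 11

11


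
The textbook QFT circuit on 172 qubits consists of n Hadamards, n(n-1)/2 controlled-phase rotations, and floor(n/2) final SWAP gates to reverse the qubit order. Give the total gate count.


Hadamard gates: 172
Controlled rotations: n*(n-1)/2 = 172*171/2 = 14706
SWAP gates: floor(n/2) = floor(172/2) = 86
Total = 172 + 14706 + 86
= 14964

14964


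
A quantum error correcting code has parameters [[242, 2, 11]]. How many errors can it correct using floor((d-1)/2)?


Code parameters: [[242, 2, 11]], distance d = 11.
Number of correctable errors = floor((d-1)/2)
= floor((11 - 1)/2)
= floor(10/2)
= 5

5


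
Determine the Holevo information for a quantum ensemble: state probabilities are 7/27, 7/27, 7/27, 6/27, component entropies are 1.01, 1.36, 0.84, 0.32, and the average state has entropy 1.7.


chi = S(rho) - sum_i p_i * S(rho_i)
Weighted entropy = 7/27 * 1.01 + 7/27 * 1.36 + 7/27 * 0.84 + 6/27 * 0.32
= 0.9033
chi = 1.7 - 0.9033
= 0.7967

0.7967


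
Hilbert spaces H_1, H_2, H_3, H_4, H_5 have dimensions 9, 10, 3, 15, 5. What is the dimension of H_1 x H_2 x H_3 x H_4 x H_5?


dim(H_1 x H_2 x H_3 x H_4 x H_5) = 9 * 10 * 3 * 15 * 5
= 90 * 3 * 15 * 5
= 270 * 15 * 5
= 4050 * 5
= 20250

20250


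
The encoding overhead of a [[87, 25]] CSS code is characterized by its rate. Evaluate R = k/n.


Code rate R = k/n
= 25/87
= 0.2874

0.2874


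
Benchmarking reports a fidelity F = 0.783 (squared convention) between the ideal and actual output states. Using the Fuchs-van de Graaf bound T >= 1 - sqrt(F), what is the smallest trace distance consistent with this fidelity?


Fuchs-van de Graaf (squared-fidelity convention): 1 - sqrt(F) <= T <= sqrt(1 - F).
Lower bound: T >= 1 - sqrt(F)
sqrt(F) = sqrt(0.783) = 0.8849
T >= 1 - 0.8849
T >= 0.1151

0.1151


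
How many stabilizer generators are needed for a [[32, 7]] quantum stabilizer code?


For an [[n,k]] stabilizer code:
Number of stabilizer generators = n - k
= 32 - 7
= 25

25


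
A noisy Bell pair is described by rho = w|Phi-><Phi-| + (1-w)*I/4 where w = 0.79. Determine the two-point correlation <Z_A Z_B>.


|Phi-> = (|00> - |11>)/sqrt(2)
For the pure Bell state, <Z_A Z_B> = +1 (Bell-state Pauli correlator).
The maximally-mixed part I/4 has tr(I/4 * P tensor P) = 0 for any traceless Pauli P.
So <Z_A Z_B>_rho = w * (+1) + (1 - w) * 0
= 0.79 * (+1)
= 0.7900

0.7900


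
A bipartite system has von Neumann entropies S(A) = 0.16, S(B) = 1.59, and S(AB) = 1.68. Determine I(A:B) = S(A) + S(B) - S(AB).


I(A:B) = S(A) + S(B) - S(AB)
= 0.16 + 1.59 - 1.68
= 0.0700

0.0700


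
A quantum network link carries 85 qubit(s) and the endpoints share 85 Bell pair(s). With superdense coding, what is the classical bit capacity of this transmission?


Superdense coding allows 2 classical bits per shared entangled pair.
85 pair(s) -> 2 * 85 = 170 classical bits

170


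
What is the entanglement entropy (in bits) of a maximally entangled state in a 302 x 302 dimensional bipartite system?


For a maximally entangled state in d x d:
S = log2(d) = log2(302)
= 8.2384

8.2384


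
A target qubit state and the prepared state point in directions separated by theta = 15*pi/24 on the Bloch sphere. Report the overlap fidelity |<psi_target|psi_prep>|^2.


For states separated by angle theta on Bloch sphere:
F = cos^2(theta/2)
theta = 15*pi/24 = 1.9635
theta/2 = 0.9817
cos(theta/2) = 0.5556
F = 0.3087

0.3087


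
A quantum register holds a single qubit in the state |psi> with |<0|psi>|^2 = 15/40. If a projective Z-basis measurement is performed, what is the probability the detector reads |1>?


|alpha|^2 = 15/40 = 0.3750
|beta|^2 = 1 - 15/40 = 25/40 = 0.6250
P(|1>) = |beta|^2 = 0.6250

0.6250


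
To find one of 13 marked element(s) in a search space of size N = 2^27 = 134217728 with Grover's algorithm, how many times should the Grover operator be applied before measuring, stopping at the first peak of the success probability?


After j Grover iterations the success probability is P(j) = sin^2((2j+1)*theta), where sin(theta) = sqrt(k/N).
N = 2^27 = 134217728, k = 13
sin(theta) = sqrt(k/N) = 0.0003112194527
theta = arcsin(sqrt(k/N)) = 0.0003112194578 rad
P(j) reaches its first maximum when (2j+1)*theta is as close as possible to pi/2, i.e. j = round(pi/(4*theta) - 1/2).
pi/(4*theta) - 1/2 = 2523.1152
(For comparison, the common estimate pi/4 * sqrt(N/k) = 2523.6153; the exact maximiser is used here.)
Optimal iterations = 2523

2523


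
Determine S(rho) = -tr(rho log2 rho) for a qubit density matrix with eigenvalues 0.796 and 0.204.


S = -p*log2(p) - (1-p)*log2(1-p)
p = 0.7960, 1-p = 0.2040
= -0.7960 * log2(0.7960) - 0.2040 * log2(0.2040)
= -(-0.2620) - (-0.4678)
= 0.7299

0.7299


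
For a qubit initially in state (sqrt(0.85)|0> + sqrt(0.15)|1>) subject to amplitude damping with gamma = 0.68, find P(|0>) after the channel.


For amplitude damping with parameter gamma on state sqrt(a)|0> + sqrt(b)|1>:
alpha^2 = 0.85, beta^2 = 0.15
P(|0>) = alpha^2 + gamma * beta^2
= 0.85 + 0.68 * 0.15
= 0.85 + 0.1020
= 0.9520

0.9520


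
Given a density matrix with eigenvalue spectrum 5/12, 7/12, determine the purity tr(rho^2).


tr(rho^2) = sum of eigenvalues squared
= (5/12)^2 + (7/12)^2
= (25 + 49) / 144
= 74/144
= 0.5139

0.5139


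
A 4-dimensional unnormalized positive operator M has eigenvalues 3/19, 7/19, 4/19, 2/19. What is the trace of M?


tr(M) = sum of eigenvalues
= 3/19 + 7/19 + 4/19 + 2/19
= 16/19
= 0.8421

0.8421


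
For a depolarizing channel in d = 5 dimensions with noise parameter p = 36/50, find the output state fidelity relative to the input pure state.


F = (1-p) + p/d
= (1 - 0.7200) + 0.7200/5
= 0.2800 + 0.1440
= 0.4240

0.4240


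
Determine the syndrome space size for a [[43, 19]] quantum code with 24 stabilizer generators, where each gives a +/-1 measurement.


Each stabilizer generator gives a binary (+1 or -1) measurement outcome.
With 24 independent generators:
Total syndromes = 2^24
= 16777216

16777216


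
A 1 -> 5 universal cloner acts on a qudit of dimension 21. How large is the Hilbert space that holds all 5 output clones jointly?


Output space = H^(tensor 5) where dim(H) = 21
dim = 21^5
= 441 (after 2 factors)
= 9261 (after 3 factors)
= 194481 (after 4 factors)
= 4084101 (after 5 factors)
= 4084101

4084101


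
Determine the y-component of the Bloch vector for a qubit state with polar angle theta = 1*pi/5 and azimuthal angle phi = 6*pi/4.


theta = 0.6283, phi = 4.7124
r_y = sin(theta)*sin(phi) = 0.5878 * -1.0000
r_y = -0.5878

-0.5878


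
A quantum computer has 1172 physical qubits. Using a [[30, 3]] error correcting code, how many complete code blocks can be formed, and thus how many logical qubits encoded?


Each code block uses 30 physical qubits for 3 logical qubit(s).
Number of complete blocks = floor(1172 / 30) = 39
Logical qubits = 39 * 3
= 117

117


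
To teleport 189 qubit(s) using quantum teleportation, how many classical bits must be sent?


Quantum teleportation requires 2 classical bits per qubit teleported.
189 qubit(s) -> 2 * 189 = 378 classical bits

378


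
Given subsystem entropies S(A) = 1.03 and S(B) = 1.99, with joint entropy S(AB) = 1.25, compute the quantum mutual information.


I(A:B) = S(A) + S(B) - S(AB)
= 1.03 + 1.99 - 1.25
= 1.7700

1.7700


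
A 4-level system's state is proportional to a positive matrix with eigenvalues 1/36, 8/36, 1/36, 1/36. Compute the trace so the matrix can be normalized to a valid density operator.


tr(M) = sum of eigenvalues
= 1/36 + 8/36 + 1/36 + 1/36
= 11/36
= 0.3056

0.3056


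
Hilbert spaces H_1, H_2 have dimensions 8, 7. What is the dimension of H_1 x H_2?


dim(H_1 x H_2) = 8 * 7
= 56

56


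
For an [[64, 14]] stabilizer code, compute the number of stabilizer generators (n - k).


For an [[n,k]] stabilizer code:
Number of stabilizer generators = n - k
= 64 - 14
= 50

50


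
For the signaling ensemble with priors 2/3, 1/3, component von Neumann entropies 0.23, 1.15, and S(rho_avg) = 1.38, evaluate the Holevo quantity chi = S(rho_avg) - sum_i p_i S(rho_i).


chi = S(rho) - sum_i p_i * S(rho_i)
Weighted entropy = 2/3 * 0.23 + 1/3 * 1.15
= 0.5367
chi = 1.38 - 0.5367
= 0.8433

0.8433


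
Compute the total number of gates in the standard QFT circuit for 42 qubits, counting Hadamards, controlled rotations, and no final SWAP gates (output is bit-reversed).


Hadamard gates: 42
Controlled rotations: n*(n-1)/2 = 42*41/2 = 861
SWAP gates: 0 (omitted)
Total = 42 + 861
= 903

903


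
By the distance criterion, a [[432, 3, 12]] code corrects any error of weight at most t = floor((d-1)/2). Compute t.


Code parameters: [[432, 3, 12]], distance d = 12.
Number of correctable errors = floor((d-1)/2)
= floor((12 - 1)/2)
= floor(11/2)
= 5

5


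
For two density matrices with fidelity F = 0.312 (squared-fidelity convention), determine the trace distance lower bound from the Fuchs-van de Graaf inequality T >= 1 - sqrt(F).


Fuchs-van de Graaf (squared-fidelity convention): 1 - sqrt(F) <= T <= sqrt(1 - F).
Lower bound: T >= 1 - sqrt(F)
sqrt(F) = sqrt(0.312) = 0.5586
T >= 1 - 0.5586
T >= 0.4414

0.4414


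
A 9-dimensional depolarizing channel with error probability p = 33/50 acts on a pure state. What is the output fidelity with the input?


F = (1-p) + p/d
= (1 - 0.6600) + 0.6600/9
= 0.3400 + 0.0733
= 0.4133

0.4133


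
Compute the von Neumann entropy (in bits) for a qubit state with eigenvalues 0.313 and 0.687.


S = -p*log2(p) - (1-p)*log2(1-p)
p = 0.3130, 1-p = 0.6870
= -0.3130 * log2(0.3130) - 0.6870 * log2(0.6870)
= -(-0.5245) - (-0.3721)
= 0.8966

0.8966


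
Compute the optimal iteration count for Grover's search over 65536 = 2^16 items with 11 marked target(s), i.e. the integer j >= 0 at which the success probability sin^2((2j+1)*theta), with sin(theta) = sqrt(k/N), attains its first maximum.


After j Grover iterations the success probability is P(j) = sin^2((2j+1)*theta), where sin(theta) = sqrt(k/N).
N = 2^16 = 65536, k = 11
sin(theta) = sqrt(k/N) = 0.01295556559
theta = arcsin(sqrt(k/N)) = 0.01295592804 rad
P(j) reaches its first maximum when (2j+1)*theta is as close as possible to pi/2, i.e. j = round(pi/(4*theta) - 1/2).
pi/(4*theta) - 1/2 = 60.1208
(For comparison, the common estimate pi/4 * sqrt(N/k) = 60.6225; the exact maximiser is used here.)
Optimal iterations = 60

60


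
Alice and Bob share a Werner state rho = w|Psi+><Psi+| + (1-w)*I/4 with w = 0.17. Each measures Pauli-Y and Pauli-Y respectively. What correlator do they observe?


|Psi+> = (|01> + |10>)/sqrt(2)
For the pure Bell state, <Y_A Y_B> = +1 (Bell-state Pauli correlator).
The maximally-mixed part I/4 has tr(I/4 * P tensor P) = 0 for any traceless Pauli P.
So <Y_A Y_B>_rho = w * (+1) + (1 - w) * 0
= 0.17 * (+1)
= 0.1700

0.1700


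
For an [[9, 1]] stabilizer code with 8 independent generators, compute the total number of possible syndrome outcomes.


Each stabilizer generator gives a binary (+1 or -1) measurement outcome.
With 8 independent generators:
Total syndromes = 2^8
= 256

256


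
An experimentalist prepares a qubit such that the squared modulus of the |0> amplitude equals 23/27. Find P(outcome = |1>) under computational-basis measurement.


|alpha|^2 = 23/27 = 0.8519
|beta|^2 = 1 - 23/27 = 4/27 = 0.1481
P(|1>) = |beta|^2 = 0.1481

0.1481


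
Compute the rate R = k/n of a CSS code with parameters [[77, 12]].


Code rate R = k/n
= 12/77
= 0.1558

0.1558


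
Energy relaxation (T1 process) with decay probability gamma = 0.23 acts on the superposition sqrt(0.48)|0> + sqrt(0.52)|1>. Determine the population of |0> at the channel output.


For amplitude damping with parameter gamma on state sqrt(a)|0> + sqrt(b)|1>:
alpha^2 = 0.48, beta^2 = 0.52
P(|0>) = alpha^2 + gamma * beta^2
= 0.48 + 0.23 * 0.52
= 0.48 + 0.1196
= 0.5996

0.5996


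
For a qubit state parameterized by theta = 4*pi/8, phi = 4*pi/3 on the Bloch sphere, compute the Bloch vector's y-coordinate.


theta = 1.5708, phi = 4.1888
r_y = sin(theta)*sin(phi) = 1.0000 * -0.8660
r_y = -0.8660

-0.8660


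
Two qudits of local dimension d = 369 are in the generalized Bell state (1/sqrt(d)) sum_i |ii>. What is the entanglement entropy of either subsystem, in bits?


For a maximally entangled state in d x d:
S = log2(d) = log2(369)
= 8.5275

8.5275


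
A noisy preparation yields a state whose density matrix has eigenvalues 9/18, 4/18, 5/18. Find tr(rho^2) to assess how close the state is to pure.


tr(rho^2) = sum of eigenvalues squared
= (9/18)^2 + (4/18)^2 + (5/18)^2
= (81 + 16 + 25) / 324
= 122/324
= 0.3765

0.3765


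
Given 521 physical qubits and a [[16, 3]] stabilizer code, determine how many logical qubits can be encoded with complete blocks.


Each code block uses 16 physical qubits for 3 logical qubit(s).
Number of complete blocks = floor(521 / 16) = 32
Logical qubits = 32 * 3
= 96

96


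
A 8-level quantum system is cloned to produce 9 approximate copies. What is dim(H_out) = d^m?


Output space = H^(tensor 9) where dim(H) = 8
dim = 8^9
= 64 (after 2 factors)
= 512 (after 3 factors)
= 4096 (after 4 factors)
= 32768 (after 5 factors)
= 262144 (after 6 factors)
= 2097152 (after 7 factors)
= 16777216 (after 8 factors)
= 134217728 (after 9 factors)
= 134217728

134217728


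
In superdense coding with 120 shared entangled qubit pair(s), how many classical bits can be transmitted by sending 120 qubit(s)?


Superdense coding allows 2 classical bits per shared entangled pair.
120 pair(s) -> 2 * 120 = 240 classical bits

240


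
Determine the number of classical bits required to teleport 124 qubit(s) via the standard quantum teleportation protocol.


Quantum teleportation requires 2 classical bits per qubit teleported.
124 qubit(s) -> 2 * 124 = 248 classical bits

248


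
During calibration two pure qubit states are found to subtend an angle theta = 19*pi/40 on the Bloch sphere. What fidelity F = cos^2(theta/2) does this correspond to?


For states separated by angle theta on Bloch sphere:
F = cos^2(theta/2)
theta = 19*pi/40 = 1.4923
theta/2 = 0.7461
cos(theta/2) = 0.7343
F = 0.5392

0.5392


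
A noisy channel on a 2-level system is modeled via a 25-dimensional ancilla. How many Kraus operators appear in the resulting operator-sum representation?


Tracing out the environment in an orthonormal basis {|i>_E} gives Kraus operators K_i = <i|_E U |0>_E.
Number of Kraus operators = dim(H_env) = d_env
= 25

25


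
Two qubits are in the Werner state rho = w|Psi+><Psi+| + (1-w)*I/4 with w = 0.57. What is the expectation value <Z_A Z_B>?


|Psi+> = (|01> + |10>)/sqrt(2)
For the pure Bell state, <Z_A Z_B> = -1 (Bell-state Pauli correlator).
The maximally-mixed part I/4 has tr(I/4 * P tensor P) = 0 for any traceless Pauli P.
So <Z_A Z_B>_rho = w * (-1) + (1 - w) * 0
= 0.57 * (-1)
= -0.5700

-0.5700


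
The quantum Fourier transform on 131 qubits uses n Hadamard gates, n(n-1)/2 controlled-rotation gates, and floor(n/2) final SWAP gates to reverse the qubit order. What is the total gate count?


Hadamard gates: 131
Controlled rotations: n*(n-1)/2 = 131*130/2 = 8515
SWAP gates: floor(n/2) = floor(131/2) = 65
Total = 131 + 8515 + 65
= 8711

8711


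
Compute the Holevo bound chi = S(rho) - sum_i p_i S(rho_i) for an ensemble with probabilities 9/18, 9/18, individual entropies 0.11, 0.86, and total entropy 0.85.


chi = S(rho) - sum_i p_i * S(rho_i)
Weighted entropy = 9/18 * 0.11 + 9/18 * 0.86
= 0.4850
chi = 0.85 - 0.4850
= 0.3650

0.3650


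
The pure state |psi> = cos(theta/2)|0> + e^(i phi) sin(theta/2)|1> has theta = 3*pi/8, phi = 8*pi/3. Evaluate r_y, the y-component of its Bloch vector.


theta = 1.1781, phi = 8.3776
r_y = sin(theta)*sin(phi) = 0.9239 * 0.8660
r_y = 0.8001

0.8001


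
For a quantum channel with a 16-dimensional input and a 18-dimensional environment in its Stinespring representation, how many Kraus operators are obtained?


Tracing out the environment in an orthonormal basis {|i>_E} gives Kraus operators K_i = <i|_E U |0>_E.
Number of Kraus operators = dim(H_env) = d_env
= 18

18


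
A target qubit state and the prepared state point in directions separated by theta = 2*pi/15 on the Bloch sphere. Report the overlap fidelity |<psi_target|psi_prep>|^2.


For states separated by angle theta on Bloch sphere:
F = cos^2(theta/2)
theta = 2*pi/15 = 0.4189
theta/2 = 0.2094
cos(theta/2) = 0.9781
F = 0.9568

0.9568


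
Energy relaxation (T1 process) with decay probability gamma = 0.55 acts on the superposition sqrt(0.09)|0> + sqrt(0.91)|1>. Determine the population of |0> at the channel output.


For amplitude damping with parameter gamma on state sqrt(a)|0> + sqrt(b)|1>:
alpha^2 = 0.09, beta^2 = 0.91
P(|0>) = alpha^2 + gamma * beta^2
= 0.09 + 0.55 * 0.91
= 0.09 + 0.5005
= 0.5905

0.5905


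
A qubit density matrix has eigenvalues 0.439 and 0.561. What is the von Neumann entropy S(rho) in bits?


S = -p*log2(p) - (1-p)*log2(1-p)
p = 0.4390, 1-p = 0.5610
= -0.4390 * log2(0.4390) - 0.5610 * log2(0.5610)
= -(-0.5214) - (-0.4678)
= 0.9892

0.9892


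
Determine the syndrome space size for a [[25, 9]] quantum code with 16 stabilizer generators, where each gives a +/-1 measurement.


Each stabilizer generator gives a binary (+1 or -1) measurement outcome.
With 16 independent generators:
Total syndromes = 2^16
= 65536

65536


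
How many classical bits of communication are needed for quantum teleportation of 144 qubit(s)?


Quantum teleportation requires 2 classical bits per qubit teleported.
144 qubit(s) -> 2 * 144 = 288 classical bits

288


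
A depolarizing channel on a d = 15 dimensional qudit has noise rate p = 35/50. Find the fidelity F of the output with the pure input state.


F = (1-p) + p/d
= (1 - 0.7000) + 0.7000/15
= 0.3000 + 0.0467
= 0.3467

0.3467


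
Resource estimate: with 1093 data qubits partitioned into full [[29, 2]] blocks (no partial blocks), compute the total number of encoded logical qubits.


Each code block uses 29 physical qubits for 2 logical qubit(s).
Number of complete blocks = floor(1093 / 29) = 37
Logical qubits = 37 * 2
= 74

74


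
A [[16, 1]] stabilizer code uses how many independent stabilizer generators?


For an [[n,k]] stabilizer code:
Number of stabilizer generators = n - k
= 16 - 1
= 15

15


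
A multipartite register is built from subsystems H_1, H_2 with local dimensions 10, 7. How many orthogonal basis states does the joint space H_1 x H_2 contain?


dim(H_1 x H_2) = 10 * 7
= 70

70


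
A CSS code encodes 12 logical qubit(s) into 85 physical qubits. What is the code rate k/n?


Code rate R = k/n
= 12/85
= 0.1412

0.1412


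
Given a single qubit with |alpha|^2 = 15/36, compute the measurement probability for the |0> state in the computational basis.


|alpha|^2 = 15/36 = 0.4167
|beta|^2 = 1 - 15/36 = 21/36 = 0.5833
P(|0>) = |alpha|^2 = 0.4167

0.4167


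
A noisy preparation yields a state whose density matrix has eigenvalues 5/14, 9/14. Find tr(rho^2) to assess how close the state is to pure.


tr(rho^2) = sum of eigenvalues squared
= (5/14)^2 + (9/14)^2
= (25 + 81) / 196
= 106/196
= 0.5408

0.5408


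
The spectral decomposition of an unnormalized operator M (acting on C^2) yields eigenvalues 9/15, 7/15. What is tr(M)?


tr(M) = sum of eigenvalues
= 9/15 + 7/15
= 16/15
= 1.0667

1.0667


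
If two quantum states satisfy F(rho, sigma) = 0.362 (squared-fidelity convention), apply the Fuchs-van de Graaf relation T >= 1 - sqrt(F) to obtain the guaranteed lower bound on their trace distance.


Fuchs-van de Graaf (squared-fidelity convention): 1 - sqrt(F) <= T <= sqrt(1 - F).
Lower bound: T >= 1 - sqrt(F)
sqrt(F) = sqrt(0.362) = 0.6017
T >= 1 - 0.6017
T >= 0.3983

0.3983


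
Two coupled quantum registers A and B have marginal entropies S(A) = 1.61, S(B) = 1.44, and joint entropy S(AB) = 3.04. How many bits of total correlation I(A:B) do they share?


I(A:B) = S(A) + S(B) - S(AB)
= 1.61 + 1.44 - 3.04
= 0.0100

0.0100


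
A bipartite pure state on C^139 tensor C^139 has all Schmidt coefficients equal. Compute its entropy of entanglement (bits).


For a maximally entangled state in d x d:
S = log2(d) = log2(139)
= 7.1189

7.1189


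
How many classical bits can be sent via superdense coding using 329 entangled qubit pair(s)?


Superdense coding allows 2 classical bits per shared entangled pair.
329 pair(s) -> 2 * 329 = 658 classical bits

658


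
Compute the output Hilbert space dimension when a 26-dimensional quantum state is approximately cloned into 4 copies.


Output space = H^(tensor 4) where dim(H) = 26
dim = 26^4
= 676 (after 2 factors)
= 17576 (after 3 factors)
= 456976 (after 4 factors)
= 456976

456976


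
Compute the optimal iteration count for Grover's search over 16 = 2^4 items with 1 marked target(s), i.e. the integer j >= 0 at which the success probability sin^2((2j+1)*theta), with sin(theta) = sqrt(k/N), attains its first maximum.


After j Grover iterations the success probability is P(j) = sin^2((2j+1)*theta), where sin(theta) = sqrt(k/N).
N = 2^4 = 16, k = 1
sin(theta) = sqrt(k/N) = 0.25
theta = arcsin(sqrt(k/N)) = 0.2526802551 rad
P(j) reaches its first maximum when (2j+1)*theta is as close as possible to pi/2, i.e. j = round(pi/(4*theta) - 1/2).
pi/(4*theta) - 1/2 = 2.6083
(For comparison, the common estimate pi/4 * sqrt(N/k) = 3.1416; the exact maximiser is used here.)
Optimal iterations = 3

3


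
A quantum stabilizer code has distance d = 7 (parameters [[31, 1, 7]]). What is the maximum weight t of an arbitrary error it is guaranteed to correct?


Code parameters: [[31, 1, 7]], distance d = 7.
Number of correctable errors = floor((d-1)/2)
= floor((7 - 1)/2)
= floor(6/2)
= 3

3


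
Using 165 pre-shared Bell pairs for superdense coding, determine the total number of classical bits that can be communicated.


Superdense coding allows 2 classical bits per shared entangled pair.
165 pair(s) -> 2 * 165 = 330 classical bits

330


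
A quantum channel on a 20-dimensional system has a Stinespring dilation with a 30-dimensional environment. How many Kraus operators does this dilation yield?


Tracing out the environment in an orthonormal basis {|i>_E} gives Kraus operators K_i = <i|_E U |0>_E.
Number of Kraus operators = dim(H_env) = d_env
= 30

30


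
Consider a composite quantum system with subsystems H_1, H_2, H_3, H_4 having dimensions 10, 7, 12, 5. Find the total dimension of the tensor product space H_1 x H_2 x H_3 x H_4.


dim(H_1 x H_2 x H_3 x H_4) = 10 * 7 * 12 * 5
= 70 * 12 * 5
= 840 * 5
= 4200

4200


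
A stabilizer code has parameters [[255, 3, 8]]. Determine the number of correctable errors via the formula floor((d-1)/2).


Code parameters: [[255, 3, 8]], distance d = 8.
Number of correctable errors = floor((d-1)/2)
= floor((8 - 1)/2)
= floor(7/2)
= 3

3


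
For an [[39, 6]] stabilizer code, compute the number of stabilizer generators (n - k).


For an [[n,k]] stabilizer code:
Number of stabilizer generators = n - k
= 39 - 6
= 33

33


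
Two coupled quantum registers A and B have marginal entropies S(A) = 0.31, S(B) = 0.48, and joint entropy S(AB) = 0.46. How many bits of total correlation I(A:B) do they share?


I(A:B) = S(A) + S(B) - S(AB)
= 0.31 + 0.48 - 0.46
= 0.3300

0.3300


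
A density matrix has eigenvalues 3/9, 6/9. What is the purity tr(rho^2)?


tr(rho^2) = sum of eigenvalues squared
= (3/9)^2 + (6/9)^2
= (9 + 36) / 81
= 45/81
= 0.5556

0.5556


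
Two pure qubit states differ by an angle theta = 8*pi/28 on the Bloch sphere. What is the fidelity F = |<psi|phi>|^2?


For states separated by angle theta on Bloch sphere:
F = cos^2(theta/2)
theta = 8*pi/28 = 0.8976
theta/2 = 0.4488
cos(theta/2) = 0.9010
F = 0.8117

0.8117


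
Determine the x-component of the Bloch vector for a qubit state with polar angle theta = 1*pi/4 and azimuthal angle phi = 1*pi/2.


theta = 0.7854, phi = 1.5708
r_x = sin(theta)*cos(phi) = 0.7071 * 0.0000
r_x = 0.0000

0.0000


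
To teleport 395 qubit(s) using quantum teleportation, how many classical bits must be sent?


Quantum teleportation requires 2 classical bits per qubit teleported.
395 qubit(s) -> 2 * 395 = 790 classical bits

790


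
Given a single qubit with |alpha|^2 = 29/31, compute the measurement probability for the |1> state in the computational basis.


|alpha|^2 = 29/31 = 0.9355
|beta|^2 = 1 - 29/31 = 2/31 = 0.0645
P(|1>) = |beta|^2 = 0.0645

0.0645


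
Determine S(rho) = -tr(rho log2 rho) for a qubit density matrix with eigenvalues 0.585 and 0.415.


S = -p*log2(p) - (1-p)*log2(1-p)
p = 0.5850, 1-p = 0.4150
= -0.5850 * log2(0.5850) - 0.4150 * log2(0.4150)
= -(-0.4525) - (-0.5266)
= 0.9791

0.9791


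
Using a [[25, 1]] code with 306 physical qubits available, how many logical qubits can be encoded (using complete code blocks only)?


Each code block uses 25 physical qubits for 1 logical qubit(s).
Number of complete blocks = floor(306 / 25) = 12
Logical qubits = 12 * 1
= 12

12


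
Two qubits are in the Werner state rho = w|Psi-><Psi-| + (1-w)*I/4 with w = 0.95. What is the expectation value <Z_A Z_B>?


|Psi-> = (|01> - |10>)/sqrt(2)
For the pure Bell state, <Z_A Z_B> = -1 (Bell-state Pauli correlator).
The maximally-mixed part I/4 has tr(I/4 * P tensor P) = 0 for any traceless Pauli P.
So <Z_A Z_B>_rho = w * (-1) + (1 - w) * 0
= 0.95 * (-1)
= -0.9500

-0.9500


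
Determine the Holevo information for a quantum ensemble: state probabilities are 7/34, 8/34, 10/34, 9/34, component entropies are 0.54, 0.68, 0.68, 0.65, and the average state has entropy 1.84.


chi = S(rho) - sum_i p_i * S(rho_i)
Weighted entropy = 7/34 * 0.54 + 8/34 * 0.68 + 10/34 * 0.68 + 9/34 * 0.65
= 0.6432
chi = 1.84 - 0.6432
= 1.1968

1.1968


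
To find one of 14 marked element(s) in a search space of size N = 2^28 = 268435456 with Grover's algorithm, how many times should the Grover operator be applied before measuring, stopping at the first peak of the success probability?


After j Grover iterations the success probability is P(j) = sin^2((2j+1)*theta), where sin(theta) = sqrt(k/N).
N = 2^28 = 268435456, k = 14
sin(theta) = sqrt(k/N) = 0.0002283726432
theta = arcsin(sqrt(k/N)) = 0.0002283726452 rad
P(j) reaches its first maximum when (2j+1)*theta is as close as possible to pi/2, i.e. j = round(pi/(4*theta) - 1/2).
pi/(4*theta) - 1/2 = 3438.6079
(For comparison, the common estimate pi/4 * sqrt(N/k) = 3439.1079; the exact maximiser is used here.)
Optimal iterations = 3439

3439


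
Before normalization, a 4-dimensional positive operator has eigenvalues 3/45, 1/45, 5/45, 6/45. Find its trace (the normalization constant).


tr(M) = sum of eigenvalues
= 3/45 + 1/45 + 5/45 + 6/45
= 15/45
= 0.3333

0.3333


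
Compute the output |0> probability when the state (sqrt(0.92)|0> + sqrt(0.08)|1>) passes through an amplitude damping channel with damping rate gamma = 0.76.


For amplitude damping with parameter gamma on state sqrt(a)|0> + sqrt(b)|1>:
alpha^2 = 0.92, beta^2 = 0.08
P(|0>) = alpha^2 + gamma * beta^2
= 0.92 + 0.76 * 0.08
= 0.92 + 0.0608
= 0.9808

0.9808


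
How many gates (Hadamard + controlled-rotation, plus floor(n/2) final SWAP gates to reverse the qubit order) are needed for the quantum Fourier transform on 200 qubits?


Hadamard gates: 200
Controlled rotations: n*(n-1)/2 = 200*199/2 = 19900
SWAP gates: floor(n/2) = floor(200/2) = 100
Total = 200 + 19900 + 100
= 20200

20200


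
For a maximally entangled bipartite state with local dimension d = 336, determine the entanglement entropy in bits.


For a maximally entangled state in d x d:
S = log2(d) = log2(336)
= 8.3923

8.3923


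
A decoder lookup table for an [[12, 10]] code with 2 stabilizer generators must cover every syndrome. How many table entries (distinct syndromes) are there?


Each stabilizer generator gives a binary (+1 or -1) measurement outcome.
With 2 independent generators:
Total syndromes = 2^2
= 4

4


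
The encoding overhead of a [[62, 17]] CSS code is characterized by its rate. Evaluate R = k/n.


Code rate R = k/n
= 17/62
= 0.2742

0.2742


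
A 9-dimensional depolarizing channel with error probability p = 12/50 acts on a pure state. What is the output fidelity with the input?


F = (1-p) + p/d
= (1 - 0.2400) + 0.2400/9
= 0.7600 + 0.0267
= 0.7867

0.7867


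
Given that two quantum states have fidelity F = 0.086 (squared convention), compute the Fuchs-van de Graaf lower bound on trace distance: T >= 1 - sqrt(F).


Fuchs-van de Graaf (squared-fidelity convention): 1 - sqrt(F) <= T <= sqrt(1 - F).
Lower bound: T >= 1 - sqrt(F)
sqrt(F) = sqrt(0.086) = 0.2933
T >= 1 - 0.2933
T >= 0.7067

0.7067


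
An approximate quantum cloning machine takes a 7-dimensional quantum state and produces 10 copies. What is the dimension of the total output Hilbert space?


Output space = H^(tensor 10) where dim(H) = 7
dim = 7^10
= 49 (after 2 factors)
= 343 (after 3 factors)
= 2401 (after 4 factors)
= 16807 (after 5 factors)
= 117649 (after 6 factors)
= 823543 (after 7 factors)
= 5764801 (after 8 factors)
= 40353607 (after 9 factors)
= 282475249 (after 10 factors)
= 282475249

282475249


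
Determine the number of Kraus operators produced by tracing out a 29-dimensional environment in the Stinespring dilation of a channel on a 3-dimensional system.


Tracing out the environment in an orthonormal basis {|i>_E} gives Kraus operators K_i = <i|_E U |0>_E.
Number of Kraus operators = dim(H_env) = d_env
= 29

29


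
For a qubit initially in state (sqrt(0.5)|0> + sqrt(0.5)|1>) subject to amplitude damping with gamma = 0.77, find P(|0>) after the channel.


For amplitude damping with parameter gamma on state sqrt(a)|0> + sqrt(b)|1>:
alpha^2 = 0.5, beta^2 = 0.5
P(|0>) = alpha^2 + gamma * beta^2
= 0.5 + 0.77 * 0.5
= 0.5 + 0.3850
= 0.8850

0.8850


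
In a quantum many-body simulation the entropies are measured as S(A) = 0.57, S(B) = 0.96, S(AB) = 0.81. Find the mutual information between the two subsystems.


I(A:B) = S(A) + S(B) - S(AB)
= 0.57 + 0.96 - 0.81
= 0.7200

0.7200


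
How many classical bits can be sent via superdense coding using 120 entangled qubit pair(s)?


Superdense coding allows 2 classical bits per shared entangled pair.
120 pair(s) -> 2 * 120 = 240 classical bits

240


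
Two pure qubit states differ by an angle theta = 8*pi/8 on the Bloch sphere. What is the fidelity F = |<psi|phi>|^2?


For states separated by angle theta on Bloch sphere:
F = cos^2(theta/2)
theta = 8*pi/8 = 3.1416
theta/2 = 1.5708
cos(theta/2) = 0.0000
F = 0.0000

0.0000


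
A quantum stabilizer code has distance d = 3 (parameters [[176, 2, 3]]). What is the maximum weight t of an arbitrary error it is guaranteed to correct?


Code parameters: [[176, 2, 3]], distance d = 3.
Number of correctable errors = floor((d-1)/2)
= floor((3 - 1)/2)
= floor(2/2)
= 1

1
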